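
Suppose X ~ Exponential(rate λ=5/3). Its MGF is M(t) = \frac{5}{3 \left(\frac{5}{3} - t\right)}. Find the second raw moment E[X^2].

To find E[X^2], compute M^(2)(0):
M^(1)(t) = \frac{5}{3 \left(\frac{5}{3} - t\right)^{2}}
M^(2)(t) = \frac{10}{3 \left(\frac{5}{3} - t\right)^{3}}
M^(2)(0) = \frac{18}{25}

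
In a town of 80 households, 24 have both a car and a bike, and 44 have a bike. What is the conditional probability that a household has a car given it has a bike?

P(A ∩ B) = 24/80 = 3/10
P(B) = 44/80 = 11/20
P(A|B) = P(A ∩ B) / P(B) = (3/10) / (11/20) = 6/11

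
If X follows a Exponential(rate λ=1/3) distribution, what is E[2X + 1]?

For X ~ Exponential(rate λ=1/3):
E[X] = 3
E[2X + 1] = 2 × E[X] + 1 = 7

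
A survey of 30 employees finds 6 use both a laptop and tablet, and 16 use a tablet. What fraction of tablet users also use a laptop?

P(A ∩ B) = 6/30 = 1/5
P(B) = 16/30 = 8/15
P(A|B) = P(A ∩ B) / P(B) = (1/5) / (8/15) = 3/8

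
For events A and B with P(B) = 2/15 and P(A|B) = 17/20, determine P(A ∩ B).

By definition, P(A|B) = P(A ∩ B) / P(B)
So P(A ∩ B) = P(A|B) × P(B)
= 17/20 × 2/15
= 17/150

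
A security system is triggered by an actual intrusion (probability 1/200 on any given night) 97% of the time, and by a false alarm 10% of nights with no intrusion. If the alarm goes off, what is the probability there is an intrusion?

Let D = the rare event, + = positive/flagged.
P(D) = 1/200
P(+|D) = 97/100
P(+|D') = 10/100 = 1/10
P(+) = P(+|D)P(D) + P(+|D')P(D')
     = \frac{97}{100} × \frac{1}{200} + \frac{1}{10} × \frac{199}{200}
     = \frac{2087}{20000}
P(D|+) = P(+|D)P(D)/P(+) = \frac{97}{2087}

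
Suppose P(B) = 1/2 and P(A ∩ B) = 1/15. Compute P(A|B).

P(A|B) = P(A ∩ B) / P(B)
= (1/15) / (1/2)
= 2/15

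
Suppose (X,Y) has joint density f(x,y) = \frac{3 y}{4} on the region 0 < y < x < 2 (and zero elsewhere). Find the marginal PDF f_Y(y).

f_Y(y) = ∫_y^2 \frac{3 y}{4} dx = \frac{3 y \left(2 - y\right)}{4}
for 0 < y < 2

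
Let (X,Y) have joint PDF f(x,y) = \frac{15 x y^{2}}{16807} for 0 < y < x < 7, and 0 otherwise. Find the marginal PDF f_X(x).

f_X(x) = ∫_0^x \frac{15 x y^{2}}{16807} dy = \frac{5 x^{4}}{16807}
for 0 < x < 7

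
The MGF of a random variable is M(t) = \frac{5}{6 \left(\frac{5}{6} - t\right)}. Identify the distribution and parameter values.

The MGF M(t) = \frac{5}{6 \left(\frac{5}{6} - t\right)} is the standard form for the Exponential distribution.
Comparing with the known MGF formula identifies: Exponential(rate λ=5/6)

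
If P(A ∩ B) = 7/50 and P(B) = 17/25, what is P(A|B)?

P(A|B) = P(A ∩ B) / P(B)
= (7/50) / (17/25)
= 7/34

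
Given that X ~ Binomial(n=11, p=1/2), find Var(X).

For X ~ Binomial(n=11, p=1/2):
Var(X) = \frac{11}{4}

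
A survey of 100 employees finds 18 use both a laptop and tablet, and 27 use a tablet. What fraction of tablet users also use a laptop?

P(A ∩ B) = 18/100 = 9/50
P(B) = 27/100
P(A|B) = P(A ∩ B) / P(B) = (9/50) / (27/100) = 2/3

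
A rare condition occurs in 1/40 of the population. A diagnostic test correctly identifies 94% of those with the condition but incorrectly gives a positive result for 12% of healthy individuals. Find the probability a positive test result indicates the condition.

Let D = the rare event, + = positive/flagged.
P(D) = 1/40
P(+|D) = 94/100 = 47/50
P(+|D') = 12/100 = 3/25
P(+) = P(+|D)P(D) + P(+|D')P(D')
     = \frac{47}{50} × \frac{1}{40} + \frac{3}{25} × \frac{39}{40}
     = \frac{281}{2000}
P(D|+) = P(+|D)P(D)/P(+) = \frac{47}{281}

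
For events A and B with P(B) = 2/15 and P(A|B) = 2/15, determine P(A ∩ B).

By definition, P(A|B) = P(A ∩ B) / P(B)
So P(A ∩ B) = P(A|B) × P(B)
= 2/15 × 2/15
= 4/225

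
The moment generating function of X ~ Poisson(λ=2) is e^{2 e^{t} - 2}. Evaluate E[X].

To find E[X], compute M^(1)(0):
M^(1)(t) = 2 e^{t} e^{2 e^{t} - 2}
M^(1)(0) = 2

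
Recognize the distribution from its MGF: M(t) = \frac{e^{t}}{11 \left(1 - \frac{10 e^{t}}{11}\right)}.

The MGF M(t) = \frac{e^{t}}{11 \left(1 - \frac{10 e^{t}}{11}\right)} is the standard form for the Geometric distribution.
Comparing with the known MGF formula identifies: Geometric(p=1/11), X = trial number of first success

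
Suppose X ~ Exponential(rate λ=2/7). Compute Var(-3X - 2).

For X ~ Exponential(rate λ=2/7):
Var(X) = \frac{49}{4}
Var(-3X - 2) = (-3)² × Var(X) = 9 × \frac{49}{4} = \frac{441}{4}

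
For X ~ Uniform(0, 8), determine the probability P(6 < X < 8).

P(6 < X < 8) = ∫_{6}^{8} f(x) dx
where f(x) = \frac{1}{8}
= \frac{1}{4}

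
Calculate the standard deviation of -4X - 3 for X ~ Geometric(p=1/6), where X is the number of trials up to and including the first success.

For X ~ Geometric(p=1/6), where X is the number of trials up to and including the first success:
Var(X) = 30
SD(X) = √(Var(X)) = √(30) = \sqrt{30}
SD(-4X - 3) = |-4| × SD(X) = 4 × \sqrt{30} = 4 \sqrt{30}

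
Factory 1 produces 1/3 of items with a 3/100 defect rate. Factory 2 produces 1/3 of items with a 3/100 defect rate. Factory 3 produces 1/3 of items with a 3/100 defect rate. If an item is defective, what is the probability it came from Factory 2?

Using Bayes' theorem:
P(F1) = 1/3, P(D|F1) = 3/100
P(F2) = 1/3, P(D|F2) = 3/100
P(F3) = 1/3, P(D|F3) = 3/100
P(D) = P(D|F1)P(F1) + P(D|F2)P(F2) + P(D|F3)P(F3)
     = \frac{3}{100}
P(F2|D) = P(D|F2)P(F2) / P(D)
= \frac{1}{3}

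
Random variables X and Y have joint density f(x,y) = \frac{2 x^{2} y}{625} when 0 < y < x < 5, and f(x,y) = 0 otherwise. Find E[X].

f_X(x) = ∫_0^x \frac{2 x^{2} y}{625} dy = \frac{x^{4}}{625}
E[X] = ∫_0^5 x × (\frac{x^{4}}{625}) dx = \frac{25}{6}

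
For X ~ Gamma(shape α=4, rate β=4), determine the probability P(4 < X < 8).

P(4 < X < 8) = ∫_{4}^{8} f(x) dx
where f(x) = \frac{128 x^{3} e^{- 4 x}}{3}
= \frac{-18019 + 2483 e^{16}}{3 e^{32}}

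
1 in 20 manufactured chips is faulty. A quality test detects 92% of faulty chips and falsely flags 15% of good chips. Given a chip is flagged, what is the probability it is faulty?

Let D = the rare event, + = positive/flagged.
P(D) = 1/20
P(+|D) = 92/100 = 23/25
P(+|D') = 15/100 = 3/20
P(+) = P(+|D)P(D) + P(+|D')P(D')
     = \frac{23}{25} × \frac{1}{20} + \frac{3}{20} × \frac{19}{20}
     = \frac{377}{2000}
P(D|+) = P(+|D)P(D)/P(+) = \frac{92}{377}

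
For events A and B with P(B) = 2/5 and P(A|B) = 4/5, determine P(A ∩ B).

By definition, P(A|B) = P(A ∩ B) / P(B)
So P(A ∩ B) = P(A|B) × P(B)
= 4/5 × 2/5
= 8/25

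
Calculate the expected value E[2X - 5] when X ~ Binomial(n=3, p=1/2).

For X ~ Binomial(n=3, p=1/2):
E[X] = \frac{3}{2}
E[2X - 5] = 2 × E[X] - 5 = -2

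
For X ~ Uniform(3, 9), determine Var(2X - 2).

For X ~ Uniform(3, 9):
Var(X) = 3
Var(2X - 2) = (2)² × Var(X) = 4 × 3 = 12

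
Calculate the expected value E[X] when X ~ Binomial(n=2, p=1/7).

For X ~ Binomial(n=2, p=1/7), the expected value is:
E[X] = \frac{2}{7}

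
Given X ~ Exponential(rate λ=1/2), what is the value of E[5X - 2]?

For X ~ Exponential(rate λ=1/2):
E[X] = 2
E[5X - 2] = 5 × E[X] - 2 = 8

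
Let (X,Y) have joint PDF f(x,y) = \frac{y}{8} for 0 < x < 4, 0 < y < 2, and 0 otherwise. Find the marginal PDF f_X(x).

f_X(x) = ∫_0^2 f(x,y) dy
= ∫_0^2 \frac{y}{8} dy
= \frac{1}{4} for 0 < x < 4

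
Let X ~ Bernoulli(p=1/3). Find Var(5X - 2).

For X ~ Bernoulli(p=1/3):
Var(X) = \frac{2}{9}
Var(5X - 2) = (5)² × Var(X) = 25 × \frac{2}{9} = \frac{50}{9}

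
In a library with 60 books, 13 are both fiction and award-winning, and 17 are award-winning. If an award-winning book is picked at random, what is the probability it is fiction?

P(A ∩ B) = 13/60
P(B) = 17/60
P(A|B) = P(A ∩ B) / P(B) = (13/60) / (17/60) = 13/17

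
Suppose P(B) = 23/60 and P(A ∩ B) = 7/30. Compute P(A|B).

P(A|B) = P(A ∩ B) / P(B)
= (7/30) / (23/60)
= 14/23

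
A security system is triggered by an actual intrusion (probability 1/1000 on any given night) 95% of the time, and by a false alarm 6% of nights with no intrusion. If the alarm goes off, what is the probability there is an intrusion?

Let D = the rare event, + = positive/flagged.
P(D) = 1/1000
P(+|D) = 95/100 = 19/20
P(+|D') = 6/100 = 3/50
P(+) = P(+|D)P(D) + P(+|D')P(D')
     = \frac{19}{20} × \frac{1}{1000} + \frac{3}{50} × \frac{999}{1000}
     = \frac{6089}{100000}
P(D|+) = P(+|D)P(D)/P(+) = \frac{95}{6089}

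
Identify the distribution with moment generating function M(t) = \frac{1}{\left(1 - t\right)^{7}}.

The MGF M(t) = \frac{1}{\left(1 - t\right)^{7}} is the standard form for the Gamma distribution.
Comparing with the known MGF formula identifies: Gamma(shape α=7, rate β=1)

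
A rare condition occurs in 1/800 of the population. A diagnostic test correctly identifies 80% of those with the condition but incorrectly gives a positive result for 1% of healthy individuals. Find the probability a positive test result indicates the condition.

Let D = the rare event, + = positive/flagged.
P(D) = 1/800
P(+|D) = 80/100 = 4/5
P(+|D') = 1/100
P(+) = P(+|D)P(D) + P(+|D')P(D')
     = \frac{4}{5} × \frac{1}{800} + \frac{1}{100} × \frac{799}{800}
     = \frac{879}{80000}
P(D|+) = P(+|D)P(D)/P(+) = \frac{80}{879}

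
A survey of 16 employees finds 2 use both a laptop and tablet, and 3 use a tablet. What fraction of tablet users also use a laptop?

P(A ∩ B) = 2/16 = 1/8
P(B) = 3/16
P(A|B) = P(A ∩ B) / P(B) = (1/8) / (3/16) = 2/3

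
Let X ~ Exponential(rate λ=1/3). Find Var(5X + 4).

For X ~ Exponential(rate λ=1/3):
Var(X) = 9
Var(5X + 4) = (5)² × Var(X) = 25 × 9 = 225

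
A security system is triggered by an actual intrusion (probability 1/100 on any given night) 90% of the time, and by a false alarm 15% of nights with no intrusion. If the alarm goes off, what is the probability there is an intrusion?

Let D = the rare event, + = positive/flagged.
P(D) = 1/100
P(+|D) = 90/100 = 9/10
P(+|D') = 15/100 = 3/20
P(+) = P(+|D)P(D) + P(+|D')P(D')
     = \frac{9}{10} × \frac{1}{100} + \frac{3}{20} × \frac{99}{100}
     = \frac{63}{400}
P(D|+) = P(+|D)P(D)/P(+) = \frac{2}{35}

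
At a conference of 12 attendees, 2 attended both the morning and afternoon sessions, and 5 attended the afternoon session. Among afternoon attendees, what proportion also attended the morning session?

P(A ∩ B) = 2/12 = 1/6
P(B) = 5/12
P(A|B) = P(A ∩ B) / P(B) = (1/6) / (5/12) = 2/5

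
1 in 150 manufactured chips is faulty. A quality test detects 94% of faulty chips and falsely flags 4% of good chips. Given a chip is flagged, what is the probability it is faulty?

Let D = the rare event, + = positive/flagged.
P(D) = 1/150
P(+|D) = 94/100 = 47/50
P(+|D') = 4/100 = 1/25
P(+) = P(+|D)P(D) + P(+|D')P(D')
     = \frac{47}{50} × \frac{1}{150} + \frac{1}{25} × \frac{149}{150}
     = \frac{23}{500}
P(D|+) = P(+|D)P(D)/P(+) = \frac{47}{345}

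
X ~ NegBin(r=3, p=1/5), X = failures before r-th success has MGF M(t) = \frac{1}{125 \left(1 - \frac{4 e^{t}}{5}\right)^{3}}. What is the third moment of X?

To find E[X^3], compute M^(3)(0):
M^(1)(t) = \frac{12 e^{t}}{625 \left(1 - \frac{4 e^{t}}{5}\right)^{4}}
M^(2)(t) = \frac{12 e^{t}}{625 \left(1 - \frac{4 e^{t}}{5}\right)^{4}} + \frac{192 e^{2 t}}{3125 \left(1 - \frac{4 e^{t}}{5}\right)^{5}}
M^(3)(t) = \frac{12 e^{t}}{625 \left(1 - \frac{4 e^{t}}{5}\right)^{4}} + \frac{576 e^{2 t}}{3125 \left(1 - \frac{4 e^{t}}{5}\right)^{5}} + \frac{768 e^{3 t}}{3125 \left(1 - \frac{4 e^{t}}{5}\right)^{6}}
M^(3)(0) = 4428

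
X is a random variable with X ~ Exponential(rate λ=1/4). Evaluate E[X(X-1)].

E[X(X-1)] = E[X² - X] = E[X²] - E[X]
E[X] = 4
E[X²] = Var(X) + (E[X])² = 16 + (4)² = 32
E[X(X-1)] = 32 - 4 = 28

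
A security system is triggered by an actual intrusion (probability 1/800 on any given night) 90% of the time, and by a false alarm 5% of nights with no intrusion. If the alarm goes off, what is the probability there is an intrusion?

Let D = the rare event, + = positive/flagged.
P(D) = 1/800
P(+|D) = 90/100 = 9/10
P(+|D') = 5/100 = 1/20
P(+) = P(+|D)P(D) + P(+|D')P(D')
     = \frac{9}{10} × \frac{1}{800} + \frac{1}{20} × \frac{799}{800}
     = \frac{817}{16000}
P(D|+) = P(+|D)P(D)/P(+) = \frac{18}{817}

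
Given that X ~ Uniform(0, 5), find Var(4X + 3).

For X ~ Uniform(0, 5):
Var(X) = \frac{25}{12}
Var(4X + 3) = (4)² × Var(X) = 16 × \frac{25}{12} = \frac{100}{3}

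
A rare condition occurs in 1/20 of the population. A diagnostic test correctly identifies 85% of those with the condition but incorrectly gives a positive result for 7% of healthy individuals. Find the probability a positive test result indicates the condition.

Let D = the rare event, + = positive/flagged.
P(D) = 1/20
P(+|D) = 85/100 = 17/20
P(+|D') = 7/100
P(+) = P(+|D)P(D) + P(+|D')P(D')
     = \frac{17}{20} × \frac{1}{20} + \frac{7}{100} × \frac{19}{20}
     = \frac{109}{1000}
P(D|+) = P(+|D)P(D)/P(+) = \frac{85}{218}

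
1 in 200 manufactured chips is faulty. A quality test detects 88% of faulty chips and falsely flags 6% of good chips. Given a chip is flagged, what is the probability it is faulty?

Let D = the rare event, + = positive/flagged.
P(D) = 1/200
P(+|D) = 88/100 = 22/25
P(+|D') = 6/100 = 3/50
P(+) = P(+|D)P(D) + P(+|D')P(D')
     = \frac{22}{25} × \frac{1}{200} + \frac{3}{50} × \frac{199}{200}
     = \frac{641}{10000}
P(D|+) = P(+|D)P(D)/P(+) = \frac{44}{641}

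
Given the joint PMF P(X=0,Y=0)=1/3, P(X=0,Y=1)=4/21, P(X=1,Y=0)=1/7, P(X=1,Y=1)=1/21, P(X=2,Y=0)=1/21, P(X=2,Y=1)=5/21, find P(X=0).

P(X=0) = P(X=0,Y=0) + P(X=0,Y=1)
= 1/3 + 4/21
= 11/21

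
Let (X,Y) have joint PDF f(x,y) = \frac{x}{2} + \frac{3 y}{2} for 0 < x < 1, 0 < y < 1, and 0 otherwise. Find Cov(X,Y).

E[XY] = ∫∫ xy × f(x,y) dx dy = \frac{1}{3}
E[X] = \frac{13}{24}
E[Y] = \frac{5}{8}
Cov(X,Y) = E[XY] - E[X]E[Y] = - \frac{1}{192}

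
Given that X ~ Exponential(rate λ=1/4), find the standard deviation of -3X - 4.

For X ~ Exponential(rate λ=1/4):
Var(X) = 16
SD(X) = √(Var(X)) = √(16) = 4
SD(-3X - 4) = |-3| × SD(X) = 3 × 4 = 12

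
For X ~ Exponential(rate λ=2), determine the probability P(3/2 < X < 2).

P(3/2 < X < 2) = ∫_{3/2}^{2} f(x) dx
where f(x) = 2 e^{- 2 x}
= - \frac{1 - e}{e^{4}}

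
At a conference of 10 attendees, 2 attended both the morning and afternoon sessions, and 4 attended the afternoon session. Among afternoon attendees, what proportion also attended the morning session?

P(A ∩ B) = 2/10 = 1/5
P(B) = 4/10 = 2/5
P(A|B) = P(A ∩ B) / P(B) = (1/5) / (2/5) = 1/2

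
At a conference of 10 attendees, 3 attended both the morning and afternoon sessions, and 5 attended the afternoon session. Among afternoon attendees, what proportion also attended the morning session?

P(A ∩ B) = 3/10
P(B) = 5/10 = 1/2
P(A|B) = P(A ∩ B) / P(B) = (3/10) / (1/2) = 3/5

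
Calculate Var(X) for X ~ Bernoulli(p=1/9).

For X ~ Bernoulli(p=1/9):
Var(X) = \frac{8}{81}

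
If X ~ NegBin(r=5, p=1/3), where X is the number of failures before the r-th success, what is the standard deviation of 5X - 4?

For X ~ NegBin(r=5, p=1/3), where X is the number of failures before the r-th success:
Var(X) = 30
SD(X) = √(Var(X)) = √(30) = \sqrt{30}
SD(5X - 4) = |5| × SD(X) = 5 × \sqrt{30} = 5 \sqrt{30}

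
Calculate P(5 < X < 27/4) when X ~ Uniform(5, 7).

P(5 < X < 27/4) = ∫_{5}^{27/4} f(x) dx
where f(x) = \frac{1}{2}
= \frac{7}{8}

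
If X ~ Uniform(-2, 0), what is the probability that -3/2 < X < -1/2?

P(-3/2 < X < -1/2) = ∫_{-3/2}^{-1/2} f(x) dx
where f(x) = \frac{1}{2}
= \frac{1}{2}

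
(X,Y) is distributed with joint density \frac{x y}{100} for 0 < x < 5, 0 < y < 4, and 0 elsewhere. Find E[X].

f_X(x) = ∫_0^4 \frac{x y}{100} dy = \frac{2 x}{25}
E[X] = ∫_0^5 x × (\frac{2 x}{25}) dx = \frac{10}{3}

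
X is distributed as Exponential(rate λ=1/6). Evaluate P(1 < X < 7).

P(1 < X < 7) = ∫_{1}^{7} f(x) dx
where f(x) = \frac{e^{- \frac{x}{6}}}{6}
= - \frac{1 - e}{e^{\frac{7}{6}}}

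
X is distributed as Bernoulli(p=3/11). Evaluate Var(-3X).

For X ~ Bernoulli(p=3/11):
Var(X) = \frac{24}{121}
Var(-3X) = (-3)² × Var(X) = 9 × \frac{24}{121} = \frac{216}{121}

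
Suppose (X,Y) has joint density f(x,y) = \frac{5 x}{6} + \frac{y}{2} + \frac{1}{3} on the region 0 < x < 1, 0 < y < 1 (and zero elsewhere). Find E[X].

E[X] = ∫_0^1 ∫_0^1 x × f(x,y) dy dx
= ∫_0^1 ∫_0^1 x × (\frac{5 x}{6} + \frac{y}{2} + \frac{1}{3}) dy dx
= \frac{41}{72}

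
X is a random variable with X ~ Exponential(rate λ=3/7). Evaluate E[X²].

Using the identity E[X²] = Var(X) + (E[X])²:
E[X] = \frac{7}{3}
Var(X) = \frac{49}{9}
E[X²] = \frac{49}{9} + (\frac{7}{3})²
= \frac{98}{9}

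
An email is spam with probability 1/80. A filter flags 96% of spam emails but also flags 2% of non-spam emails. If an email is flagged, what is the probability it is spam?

Let D = the rare event, + = positive/flagged.
P(D) = 1/80
P(+|D) = 96/100 = 24/25
P(+|D') = 2/100 = 1/50
P(+) = P(+|D)P(D) + P(+|D')P(D')
     = \frac{24}{25} × \frac{1}{80} + \frac{1}{50} × \frac{79}{80}
     = \frac{127}{4000}
P(D|+) = P(+|D)P(D)/P(+) = \frac{48}{127}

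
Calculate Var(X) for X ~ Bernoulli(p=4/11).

For X ~ Bernoulli(p=4/11):
Var(X) = \frac{28}{121}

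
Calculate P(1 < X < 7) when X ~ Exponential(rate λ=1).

P(1 < X < 7) = ∫_{1}^{7} f(x) dx
where f(x) = e^{- x}
= - \frac{1 - e^{6}}{e^{7}}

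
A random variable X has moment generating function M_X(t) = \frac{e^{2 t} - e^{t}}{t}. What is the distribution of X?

The MGF M(t) = \frac{e^{2 t} - e^{t}}{t} is the standard form for the Uniform distribution.
Comparing with the known MGF formula identifies: Uniform(1, 2)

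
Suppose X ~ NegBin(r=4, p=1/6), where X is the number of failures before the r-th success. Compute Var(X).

For X ~ NegBin(r=4, p=1/6), where X is the number of failures before the r-th success:
Var(X) = 120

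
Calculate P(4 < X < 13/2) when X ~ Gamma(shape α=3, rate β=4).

P(4 < X < 13/2) = ∫_{4}^{13/2} f(x) dx
where f(x) = 32 x^{2} e^{- 4 x}
= \frac{5 \left(-73 + 29 e^{10}\right)}{e^{26}}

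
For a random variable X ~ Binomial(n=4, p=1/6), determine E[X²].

Using the identity E[X²] = Var(X) + (E[X])²:
E[X] = \frac{2}{3}
Var(X) = \frac{5}{9}
E[X²] = \frac{5}{9} + (\frac{2}{3})²
= 1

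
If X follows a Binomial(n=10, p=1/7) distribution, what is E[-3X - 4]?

For X ~ Binomial(n=10, p=1/7):
E[X] = \frac{10}{7}
E[-3X - 4] = -3 × E[X] - 4 = - \frac{58}{7}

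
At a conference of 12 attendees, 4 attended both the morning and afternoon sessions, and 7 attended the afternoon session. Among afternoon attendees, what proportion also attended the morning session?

P(A ∩ B) = 4/12 = 1/3
P(B) = 7/12
P(A|B) = P(A ∩ B) / P(B) = (1/3) / (7/12) = 4/7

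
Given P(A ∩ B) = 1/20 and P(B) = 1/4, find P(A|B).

P(A|B) = P(A ∩ B) / P(B)
= (1/20) / (1/4)
= 1/5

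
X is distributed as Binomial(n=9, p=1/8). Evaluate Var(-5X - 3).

For X ~ Binomial(n=9, p=1/8):
Var(X) = \frac{63}{64}
Var(-5X - 3) = (-5)² × Var(X) = 25 × \frac{63}{64} = \frac{1575}{64}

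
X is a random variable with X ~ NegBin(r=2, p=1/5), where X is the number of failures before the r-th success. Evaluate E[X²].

Using the identity E[X²] = Var(X) + (E[X])²:
E[X] = 8
Var(X) = 40
E[X²] = 40 + (8)²
= 104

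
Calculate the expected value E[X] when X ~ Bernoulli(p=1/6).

For X ~ Bernoulli(p=1/6), the expected value is:
E[X] = \frac{1}{6}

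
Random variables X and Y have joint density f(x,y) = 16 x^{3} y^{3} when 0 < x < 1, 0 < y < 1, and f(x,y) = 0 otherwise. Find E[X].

E[X] = ∫_0^1 ∫_0^1 x × f(x,y) dy dx
= ∫_0^1 ∫_0^1 x × (16 x^{3} y^{3}) dy dx
= \frac{4}{5}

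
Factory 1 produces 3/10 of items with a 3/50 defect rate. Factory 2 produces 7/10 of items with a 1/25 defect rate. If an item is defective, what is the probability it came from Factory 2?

Using Bayes' theorem:
P(F1) = 3/10, P(D|F1) = 3/50
P(F2) = 7/10, P(D|F2) = 1/25
P(D) = P(D|F1)P(F1) + P(D|F2)P(F2)
     = \frac{23}{500}
P(F2|D) = P(D|F2)P(F2) / P(D)
= \frac{14}{23}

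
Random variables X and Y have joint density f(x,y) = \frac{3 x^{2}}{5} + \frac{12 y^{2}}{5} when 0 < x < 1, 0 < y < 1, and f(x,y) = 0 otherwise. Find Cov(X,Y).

E[XY] = ∫∫ xy × f(x,y) dx dy = \frac{3}{8}
E[X] = \frac{11}{20}
E[Y] = \frac{7}{10}
Cov(X,Y) = E[XY] - E[X]E[Y] = - \frac{1}{100}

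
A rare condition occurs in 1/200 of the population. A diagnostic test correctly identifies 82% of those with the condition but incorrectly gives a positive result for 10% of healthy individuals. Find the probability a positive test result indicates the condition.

Let D = the rare event, + = positive/flagged.
P(D) = 1/200
P(+|D) = 82/100 = 41/50
P(+|D') = 10/100 = 1/10
P(+) = P(+|D)P(D) + P(+|D')P(D')
     = \frac{41}{50} × \frac{1}{200} + \frac{1}{10} × \frac{199}{200}
     = \frac{259}{2500}
P(D|+) = P(+|D)P(D)/P(+) = \frac{41}{1036}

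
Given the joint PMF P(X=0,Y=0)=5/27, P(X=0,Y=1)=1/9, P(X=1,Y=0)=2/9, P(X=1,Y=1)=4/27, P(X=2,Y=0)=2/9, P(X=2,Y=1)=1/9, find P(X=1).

P(X=1) = P(X=1,Y=0) + P(X=1,Y=1)
= 2/9 + 4/27
= 10/27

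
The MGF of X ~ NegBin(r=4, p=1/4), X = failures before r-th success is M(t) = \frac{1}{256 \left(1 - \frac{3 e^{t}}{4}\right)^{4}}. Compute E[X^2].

To find E[X^2], compute M^(2)(0):
M^(1)(t) = \frac{3 e^{t}}{256 \left(1 - \frac{3 e^{t}}{4}\right)^{5}}
M^(2)(t) = \frac{3 e^{t}}{256 \left(1 - \frac{3 e^{t}}{4}\right)^{5}} + \frac{45 e^{2 t}}{1024 \left(1 - \frac{3 e^{t}}{4}\right)^{6}}
M^(2)(0) = 192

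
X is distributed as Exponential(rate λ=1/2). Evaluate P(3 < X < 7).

P(3 < X < 7) = ∫_{3}^{7} f(x) dx
where f(x) = \frac{e^{- \frac{x}{2}}}{2}
= - \frac{1 - e^{2}}{e^{\frac{7}{2}}}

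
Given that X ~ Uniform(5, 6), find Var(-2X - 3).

For X ~ Uniform(5, 6):
Var(X) = \frac{1}{12}
Var(-2X - 3) = (-2)² × Var(X) = 4 × \frac{1}{12} = \frac{1}{3}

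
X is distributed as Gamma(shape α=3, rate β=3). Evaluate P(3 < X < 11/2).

P(3 < X < 11/2) = ∫_{3}^{11/2} f(x) dx
where f(x) = \frac{27 x^{2} e^{- 3 x}}{2}
= - \frac{1229}{8 e^{\frac{33}{2}}} + \frac{101}{2 e^{9}}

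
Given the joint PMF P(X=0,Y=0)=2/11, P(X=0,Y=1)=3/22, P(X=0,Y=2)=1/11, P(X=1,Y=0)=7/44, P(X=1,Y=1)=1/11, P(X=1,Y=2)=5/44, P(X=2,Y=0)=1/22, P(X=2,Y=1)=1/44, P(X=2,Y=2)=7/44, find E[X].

First find marginal of X:
P(X=0) = 9/22
P(X=1) = 4/11
P(X=2) = 5/22
E[X] = 0 × 9/22 + 1 × 4/11 + 2 × 5/22 = 9/11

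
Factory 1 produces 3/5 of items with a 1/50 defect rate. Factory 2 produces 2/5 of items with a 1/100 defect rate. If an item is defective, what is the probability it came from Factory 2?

Using Bayes' theorem:
P(F1) = 3/5, P(D|F1) = 1/50
P(F2) = 2/5, P(D|F2) = 1/100
P(D) = P(D|F1)P(F1) + P(D|F2)P(F2)
     = \frac{2}{125}
P(F2|D) = P(D|F2)P(F2) / P(D)
= \frac{1}{4}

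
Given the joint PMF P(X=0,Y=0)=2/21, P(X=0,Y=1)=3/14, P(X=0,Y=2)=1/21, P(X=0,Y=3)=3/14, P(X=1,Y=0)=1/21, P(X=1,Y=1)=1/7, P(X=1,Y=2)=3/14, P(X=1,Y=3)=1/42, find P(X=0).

P(X=0) = P(X=0,Y=0) + P(X=0,Y=1) + P(X=0,Y=2) + P(X=0,Y=3)
= 2/21 + 3/14 + 1/21 + 3/14
= 4/7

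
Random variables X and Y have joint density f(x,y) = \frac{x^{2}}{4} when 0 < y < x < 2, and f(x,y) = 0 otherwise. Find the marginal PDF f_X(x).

f_X(x) = ∫_0^x \frac{x^{2}}{4} dy = \frac{x^{3}}{4}
for 0 < x < 2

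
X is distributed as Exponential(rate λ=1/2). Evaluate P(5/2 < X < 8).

P(5/2 < X < 8) = ∫_{5/2}^{8} f(x) dx
where f(x) = \frac{e^{- \frac{x}{2}}}{2}
= - \frac{1}{e^{4}} + e^{- \frac{5}{4}}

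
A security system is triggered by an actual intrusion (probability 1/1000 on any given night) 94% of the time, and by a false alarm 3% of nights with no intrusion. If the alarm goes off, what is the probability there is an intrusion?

Let D = the rare event, + = positive/flagged.
P(D) = 1/1000
P(+|D) = 94/100 = 47/50
P(+|D') = 3/100
P(+) = P(+|D)P(D) + P(+|D')P(D')
     = \frac{47}{50} × \frac{1}{1000} + \frac{3}{100} × \frac{999}{1000}
     = \frac{3091}{100000}
P(D|+) = P(+|D)P(D)/P(+) = \frac{94}{3091}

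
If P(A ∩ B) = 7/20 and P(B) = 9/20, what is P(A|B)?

P(A|B) = P(A ∩ B) / P(B)
= (7/20) / (9/20)
= 7/9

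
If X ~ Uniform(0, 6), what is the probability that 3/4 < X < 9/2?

P(3/4 < X < 9/2) = ∫_{3/4}^{9/2} f(x) dx
where f(x) = \frac{1}{6}
= \frac{5}{8}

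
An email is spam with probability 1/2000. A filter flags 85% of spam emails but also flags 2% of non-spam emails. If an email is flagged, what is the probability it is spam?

Let D = the rare event, + = positive/flagged.
P(D) = 1/2000
P(+|D) = 85/100 = 17/20
P(+|D') = 2/100 = 1/50
P(+) = P(+|D)P(D) + P(+|D')P(D')
     = \frac{17}{20} × \frac{1}{2000} + \frac{1}{50} × \frac{1999}{2000}
     = \frac{4083}{200000}
P(D|+) = P(+|D)P(D)/P(+) = \frac{85}{4083}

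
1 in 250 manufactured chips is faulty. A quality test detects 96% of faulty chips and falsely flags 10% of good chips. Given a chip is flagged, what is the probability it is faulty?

Let D = the rare event, + = positive/flagged.
P(D) = 1/250
P(+|D) = 96/100 = 24/25
P(+|D') = 10/100 = 1/10
P(+) = P(+|D)P(D) + P(+|D')P(D')
     = \frac{24}{25} × \frac{1}{250} + \frac{1}{10} × \frac{249}{250}
     = \frac{1293}{12500}
P(D|+) = P(+|D)P(D)/P(+) = \frac{16}{431}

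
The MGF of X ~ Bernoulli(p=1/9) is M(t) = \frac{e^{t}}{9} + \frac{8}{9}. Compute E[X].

To find E[X], compute M^(1)(0):
M^(1)(t) = \frac{e^{t}}{9}
M^(1)(0) = \frac{1}{9}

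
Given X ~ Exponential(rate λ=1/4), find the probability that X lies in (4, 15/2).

P(4 < X < 15/2) = ∫_{4}^{15/2} f(x) dx
where f(x) = \frac{e^{- \frac{x}{4}}}{4}
= - \frac{1}{e^{\frac{15}{8}}} + e^{-1}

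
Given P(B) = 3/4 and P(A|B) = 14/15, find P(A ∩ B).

By definition, P(A|B) = P(A ∩ B) / P(B)
So P(A ∩ B) = P(A|B) × P(B)
= 14/15 × 3/4
= 7/10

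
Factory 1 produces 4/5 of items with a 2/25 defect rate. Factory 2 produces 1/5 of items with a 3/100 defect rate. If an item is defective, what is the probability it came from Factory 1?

Using Bayes' theorem:
P(F1) = 4/5, P(D|F1) = 2/25
P(F2) = 1/5, P(D|F2) = 3/100
P(D) = P(D|F1)P(F1) + P(D|F2)P(F2)
     = \frac{7}{100}
P(F1|D) = P(D|F1)P(F1) / P(D)
= \frac{32}{35}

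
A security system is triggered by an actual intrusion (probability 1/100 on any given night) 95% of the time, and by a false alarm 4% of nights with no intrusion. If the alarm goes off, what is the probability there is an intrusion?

Let D = the rare event, + = positive/flagged.
P(D) = 1/100
P(+|D) = 95/100 = 19/20
P(+|D') = 4/100 = 1/25
P(+) = P(+|D)P(D) + P(+|D')P(D')
     = \frac{19}{20} × \frac{1}{100} + \frac{1}{25} × \frac{99}{100}
     = \frac{491}{10000}
P(D|+) = P(+|D)P(D)/P(+) = \frac{95}{491}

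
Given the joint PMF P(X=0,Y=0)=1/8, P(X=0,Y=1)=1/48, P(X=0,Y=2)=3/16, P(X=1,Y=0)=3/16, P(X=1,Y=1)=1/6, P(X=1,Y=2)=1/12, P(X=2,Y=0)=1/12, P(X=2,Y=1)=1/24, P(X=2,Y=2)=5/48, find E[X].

First find marginal of X:
P(X=0) = 1/3
P(X=1) = 7/16
P(X=2) = 11/48
E[X] = 0 × 1/3 + 1 × 7/16 + 2 × 11/48 = 43/48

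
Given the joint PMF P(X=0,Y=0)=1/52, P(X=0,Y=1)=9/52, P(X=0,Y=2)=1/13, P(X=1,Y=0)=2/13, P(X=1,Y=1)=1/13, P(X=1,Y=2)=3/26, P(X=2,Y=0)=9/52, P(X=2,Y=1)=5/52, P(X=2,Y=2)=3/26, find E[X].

First find marginal of X:
P(X=0) = 7/26
P(X=1) = 9/26
P(X=2) = 5/13
E[X] = 0 × 7/26 + 1 × 9/26 + 2 × 5/13 = 29/26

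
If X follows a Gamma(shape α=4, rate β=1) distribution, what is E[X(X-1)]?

E[X(X-1)] = E[X² - X] = E[X²] - E[X]
E[X] = 4
E[X²] = Var(X) + (E[X])² = 4 + (4)² = 20
E[X(X-1)] = 20 - 4 = 16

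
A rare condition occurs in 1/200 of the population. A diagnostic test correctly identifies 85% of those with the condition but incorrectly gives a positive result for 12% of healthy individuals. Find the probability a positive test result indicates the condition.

Let D = the rare event, + = positive/flagged.
P(D) = 1/200
P(+|D) = 85/100 = 17/20
P(+|D') = 12/100 = 3/25
P(+) = P(+|D)P(D) + P(+|D')P(D')
     = \frac{17}{20} × \frac{1}{200} + \frac{3}{25} × \frac{199}{200}
     = \frac{2473}{20000}
P(D|+) = P(+|D)P(D)/P(+) = \frac{85}{2473}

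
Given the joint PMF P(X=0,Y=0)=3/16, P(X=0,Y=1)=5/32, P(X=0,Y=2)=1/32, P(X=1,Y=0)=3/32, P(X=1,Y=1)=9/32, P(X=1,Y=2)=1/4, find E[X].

First find marginal of X:
P(X=0) = 3/8
P(X=1) = 5/8
E[X] = 0 × 3/8 + 1 × 5/8 = 5/8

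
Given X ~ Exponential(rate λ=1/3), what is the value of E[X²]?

Using the identity E[X²] = Var(X) + (E[X])²:
E[X] = 3
Var(X) = 9
E[X²] = 9 + (3)²
= 18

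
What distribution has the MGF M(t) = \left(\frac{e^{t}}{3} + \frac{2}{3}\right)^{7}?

The MGF M(t) = \left(\frac{e^{t}}{3} + \frac{2}{3}\right)^{7} is the standard form for the Binomial distribution.
Comparing with the known MGF formula identifies: Binomial(n=7, p=1/3)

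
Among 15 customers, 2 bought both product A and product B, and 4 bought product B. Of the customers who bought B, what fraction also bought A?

P(A ∩ B) = 2/15
P(B) = 4/15
P(A|B) = P(A ∩ B) / P(B) = (2/15) / (4/15) = 1/2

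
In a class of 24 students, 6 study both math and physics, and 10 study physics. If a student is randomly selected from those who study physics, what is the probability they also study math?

P(A ∩ B) = 6/24 = 1/4
P(B) = 10/24 = 5/12
P(A|B) = P(A ∩ B) / P(B) = (1/4) / (5/12) = 3/5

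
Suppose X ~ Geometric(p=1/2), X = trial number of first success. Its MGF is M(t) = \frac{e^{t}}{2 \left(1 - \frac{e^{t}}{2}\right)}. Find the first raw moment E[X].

To find E[X], compute M^(1)(0):
M^(1)(t) = \frac{e^{t}}{2 \left(1 - \frac{e^{t}}{2}\right)} + \frac{e^{2 t}}{4 \left(1 - \frac{e^{t}}{2}\right)^{2}}
M^(1)(0) = 2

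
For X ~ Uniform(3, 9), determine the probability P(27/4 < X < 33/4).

P(27/4 < X < 33/4) = ∫_{27/4}^{33/4} f(x) dx
where f(x) = \frac{1}{6}
= \frac{1}{4}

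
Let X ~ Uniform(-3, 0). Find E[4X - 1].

For X ~ Uniform(-3, 0):
E[X] = - \frac{3}{2}
E[4X - 1] = 4 × E[X] - 1 = -7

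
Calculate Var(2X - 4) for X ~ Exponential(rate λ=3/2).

For X ~ Exponential(rate λ=3/2):
Var(X) = \frac{4}{9}
Var(2X - 4) = (2)² × Var(X) = 4 × \frac{4}{9} = \frac{16}{9}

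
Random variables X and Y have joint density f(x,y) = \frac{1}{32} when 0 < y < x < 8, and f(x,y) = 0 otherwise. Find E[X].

f_X(x) = ∫_0^x \frac{1}{32} dy = \frac{x}{32}
E[X] = ∫_0^8 x × (\frac{x}{32}) dx = \frac{16}{3}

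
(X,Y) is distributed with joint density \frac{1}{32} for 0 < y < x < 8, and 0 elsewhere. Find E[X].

f_X(x) = ∫_0^x \frac{1}{32} dy = \frac{x}{32}
E[X] = ∫_0^8 x × (\frac{x}{32}) dx = \frac{16}{3}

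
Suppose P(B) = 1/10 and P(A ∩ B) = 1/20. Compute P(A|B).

P(A|B) = P(A ∩ B) / P(B)
= (1/20) / (1/10)
= 1/2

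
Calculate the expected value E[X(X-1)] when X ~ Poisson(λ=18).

E[X(X-1)] = E[X² - X] = E[X²] - E[X]
E[X] = 18
E[X²] = Var(X) + (E[X])² = 18 + (18)² = 342
E[X(X-1)] = 342 - 18 = 324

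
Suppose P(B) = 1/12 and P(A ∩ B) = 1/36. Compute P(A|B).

P(A|B) = P(A ∩ B) / P(B)
= (1/36) / (1/12)
= 1/3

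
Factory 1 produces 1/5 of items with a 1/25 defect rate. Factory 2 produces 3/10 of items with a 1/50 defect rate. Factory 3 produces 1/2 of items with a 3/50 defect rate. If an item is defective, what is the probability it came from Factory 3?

Using Bayes' theorem:
P(F1) = 1/5, P(D|F1) = 1/25
P(F2) = 3/10, P(D|F2) = 1/50
P(F3) = 1/2, P(D|F3) = 3/50
P(D) = P(D|F1)P(F1) + P(D|F2)P(F2) + P(D|F3)P(F3)
     = \frac{11}{250}
P(F3|D) = P(D|F3)P(F3) / P(D)
= \frac{15}{22}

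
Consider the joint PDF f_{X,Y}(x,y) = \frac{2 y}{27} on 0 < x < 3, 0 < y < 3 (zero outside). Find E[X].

f_X(x) = ∫_0^3 \frac{2 y}{27} dy = \frac{1}{3}
E[X] = ∫_0^3 x × (\frac{1}{3}) dx = \frac{3}{2}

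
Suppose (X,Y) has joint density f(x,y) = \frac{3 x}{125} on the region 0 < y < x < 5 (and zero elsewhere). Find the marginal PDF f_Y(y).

f_Y(y) = ∫_y^5 \frac{3 x}{125} dx = \frac{3}{10} - \frac{3 y^{2}}{250}
for 0 < y < 5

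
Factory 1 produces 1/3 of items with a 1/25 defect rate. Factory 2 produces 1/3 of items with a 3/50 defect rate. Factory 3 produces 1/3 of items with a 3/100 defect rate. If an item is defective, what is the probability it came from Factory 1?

Using Bayes' theorem:
P(F1) = 1/3, P(D|F1) = 1/25
P(F2) = 1/3, P(D|F2) = 3/50
P(F3) = 1/3, P(D|F3) = 3/100
P(D) = P(D|F1)P(F1) + P(D|F2)P(F2) + P(D|F3)P(F3)
     = \frac{13}{300}
P(F1|D) = P(D|F1)P(F1) / P(D)
= \frac{4}{13}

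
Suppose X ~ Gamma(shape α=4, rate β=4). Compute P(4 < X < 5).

P(4 < X < 5) = ∫_{4}^{5} f(x) dx
where f(x) = \frac{128 x^{3} e^{- 4 x}}{3}
= \frac{-4663 + 2483 e^{4}}{3 e^{20}}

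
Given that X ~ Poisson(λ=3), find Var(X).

For X ~ Poisson(λ=3):
Var(X) = 3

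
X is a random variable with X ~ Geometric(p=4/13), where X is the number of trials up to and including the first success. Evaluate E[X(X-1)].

E[X(X-1)] = E[X² - X] = E[X²] - E[X]
E[X] = \frac{13}{4}
E[X²] = Var(X) + (E[X])² = \frac{117}{16} + (\frac{13}{4})² = \frac{143}{8}
E[X(X-1)] = \frac{143}{8} - \frac{13}{4} = \frac{117}{8}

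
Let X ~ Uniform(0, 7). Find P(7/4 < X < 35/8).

P(7/4 < X < 35/8) = ∫_{7/4}^{35/8} f(x) dx
where f(x) = \frac{1}{7}
= \frac{3}{8}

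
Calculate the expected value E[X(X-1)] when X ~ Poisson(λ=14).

E[X(X-1)] = E[X² - X] = E[X²] - E[X]
E[X] = 14
E[X²] = Var(X) + (E[X])² = 14 + (14)² = 210
E[X(X-1)] = 210 - 14 = 196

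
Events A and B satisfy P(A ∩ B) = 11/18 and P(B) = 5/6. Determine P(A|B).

P(A|B) = P(A ∩ B) / P(B)
= (11/18) / (5/6)
= 11/15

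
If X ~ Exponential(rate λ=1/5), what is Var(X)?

For X ~ Exponential(rate λ=1/5):
Var(X) = 25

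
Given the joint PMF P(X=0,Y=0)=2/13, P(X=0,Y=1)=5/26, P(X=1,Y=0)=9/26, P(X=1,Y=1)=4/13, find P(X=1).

P(X=1) = P(X=1,Y=0) + P(X=1,Y=1)
= 9/26 + 4/13
= 17/26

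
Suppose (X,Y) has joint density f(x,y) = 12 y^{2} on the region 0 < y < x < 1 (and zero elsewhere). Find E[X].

f_X(x) = ∫_0^x 12 y^{2} dy = 4 x^{3}
E[X] = ∫_0^1 x × (4 x^{3}) dx = \frac{4}{5}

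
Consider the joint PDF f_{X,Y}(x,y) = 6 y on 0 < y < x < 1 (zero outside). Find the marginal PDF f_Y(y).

f_Y(y) = ∫_y^1 6 y dx = 6 y \left(1 - y\right)
for 0 < y < 1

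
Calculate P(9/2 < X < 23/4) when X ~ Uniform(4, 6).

P(9/2 < X < 23/4) = ∫_{9/2}^{23/4} f(x) dx
where f(x) = \frac{1}{2}
= \frac{5}{8}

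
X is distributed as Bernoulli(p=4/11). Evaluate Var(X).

For X ~ Bernoulli(p=4/11):
Var(X) = \frac{28}{121}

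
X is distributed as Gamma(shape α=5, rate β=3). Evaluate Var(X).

For X ~ Gamma(shape α=5, rate β=3):
Var(X) = \frac{5}{9}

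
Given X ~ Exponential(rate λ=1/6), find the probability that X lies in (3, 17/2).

P(3 < X < 17/2) = ∫_{3}^{17/2} f(x) dx
where f(x) = \frac{e^{- \frac{x}{6}}}{6}
= - \frac{1}{e^{\frac{17}{12}}} + e^{- \frac{1}{2}}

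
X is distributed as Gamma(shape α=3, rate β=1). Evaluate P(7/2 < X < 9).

P(7/2 < X < 9) = ∫_{7/2}^{9} f(x) dx
where f(x) = \frac{x^{2} e^{- x}}{2}
= - \frac{101}{2 e^{9}} + \frac{85}{8 e^{\frac{7}{2}}}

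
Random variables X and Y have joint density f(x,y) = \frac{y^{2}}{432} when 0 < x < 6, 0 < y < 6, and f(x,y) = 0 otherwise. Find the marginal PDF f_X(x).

f_X(x) = ∫_0^6 f(x,y) dy
= ∫_0^6 \frac{y^{2}}{432} dy
= \frac{1}{6} for 0 < x < 6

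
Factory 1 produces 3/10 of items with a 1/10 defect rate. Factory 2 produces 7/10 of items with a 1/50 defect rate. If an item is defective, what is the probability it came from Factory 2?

Using Bayes' theorem:
P(F1) = 3/10, P(D|F1) = 1/10
P(F2) = 7/10, P(D|F2) = 1/50
P(D) = P(D|F1)P(F1) + P(D|F2)P(F2)
     = \frac{11}{250}
P(F2|D) = P(D|F2)P(F2) / P(D)
= \frac{7}{22}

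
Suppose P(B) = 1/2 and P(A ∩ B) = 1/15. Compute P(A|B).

P(A|B) = P(A ∩ B) / P(B)
= (1/15) / (1/2)
= 2/15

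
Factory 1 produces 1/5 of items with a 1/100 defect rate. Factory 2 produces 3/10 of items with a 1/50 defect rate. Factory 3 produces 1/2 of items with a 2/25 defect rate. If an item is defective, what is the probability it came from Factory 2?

Using Bayes' theorem:
P(F1) = 1/5, P(D|F1) = 1/100
P(F2) = 3/10, P(D|F2) = 1/50
P(F3) = 1/2, P(D|F3) = 2/25
P(D) = P(D|F1)P(F1) + P(D|F2)P(F2) + P(D|F3)P(F3)
     = \frac{6}{125}
P(F2|D) = P(D|F2)P(F2) / P(D)
= \frac{1}{8}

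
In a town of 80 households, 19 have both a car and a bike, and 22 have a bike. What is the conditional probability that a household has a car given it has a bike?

P(A ∩ B) = 19/80
P(B) = 22/80 = 11/40
P(A|B) = P(A ∩ B) / P(B) = (19/80) / (11/40) = 19/22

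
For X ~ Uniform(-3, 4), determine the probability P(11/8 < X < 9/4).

P(11/8 < X < 9/4) = ∫_{11/8}^{9/4} f(x) dx
where f(x) = \frac{1}{7}
= \frac{1}{8}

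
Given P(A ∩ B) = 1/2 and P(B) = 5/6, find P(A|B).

P(A|B) = P(A ∩ B) / P(B)
= (1/2) / (5/6)
= 3/5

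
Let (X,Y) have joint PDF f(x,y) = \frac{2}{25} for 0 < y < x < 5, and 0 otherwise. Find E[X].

f_X(x) = ∫_0^x \frac{2}{25} dy = \frac{2 x}{25}
E[X] = ∫_0^5 x × (\frac{2 x}{25}) dx = \frac{10}{3}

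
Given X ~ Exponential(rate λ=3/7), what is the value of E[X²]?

Using the identity E[X²] = Var(X) + (E[X])²:
E[X] = \frac{7}{3}
Var(X) = \frac{49}{9}
E[X²] = \frac{49}{9} + (\frac{7}{3})²
= \frac{98}{9}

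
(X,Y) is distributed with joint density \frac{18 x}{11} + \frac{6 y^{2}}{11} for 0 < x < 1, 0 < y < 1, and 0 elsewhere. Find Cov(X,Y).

E[XY] = ∫∫ xy × f(x,y) dx dy = \frac{15}{44}
E[X] = \frac{7}{11}
E[Y] = \frac{6}{11}
Cov(X,Y) = E[XY] - E[X]E[Y] = - \frac{3}{484}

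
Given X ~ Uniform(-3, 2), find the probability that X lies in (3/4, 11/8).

P(3/4 < X < 11/8) = ∫_{3/4}^{11/8} f(x) dx
where f(x) = \frac{1}{5}
= \frac{1}{8}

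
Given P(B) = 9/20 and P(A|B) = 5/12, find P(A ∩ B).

By definition, P(A|B) = P(A ∩ B) / P(B)
So P(A ∩ B) = P(A|B) × P(B)
= 5/12 × 9/20
= 3/16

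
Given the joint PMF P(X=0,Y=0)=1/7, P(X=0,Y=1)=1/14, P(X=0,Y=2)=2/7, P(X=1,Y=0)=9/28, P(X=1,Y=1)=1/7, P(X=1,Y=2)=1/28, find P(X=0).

P(X=0) = P(X=0,Y=0) + P(X=0,Y=1) + P(X=0,Y=2)
= 1/7 + 1/14 + 2/7
= 1/2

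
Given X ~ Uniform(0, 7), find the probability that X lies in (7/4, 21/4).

P(7/4 < X < 21/4) = ∫_{7/4}^{21/4} f(x) dx
where f(x) = \frac{1}{7}
= \frac{1}{2}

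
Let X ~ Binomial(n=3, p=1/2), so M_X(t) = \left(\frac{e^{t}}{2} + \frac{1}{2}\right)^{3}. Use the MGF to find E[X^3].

To find E[X^3], compute M^(3)(0):
M^(1)(t) = \frac{3 \left(\frac{e^{t}}{2} + \frac{1}{2}\right)^{2} e^{t}}{2}
M^(2)(t) = \frac{3 \left(\frac{e^{t}}{2} + \frac{1}{2}\right)^{2} e^{t}}{2} + \frac{3 \left(\frac{e^{t}}{2} + \frac{1}{2}\right) e^{2 t}}{2}
M^(3)(t) = \frac{3 \left(\frac{e^{t}}{2} + \frac{1}{2}\right)^{2} e^{t}}{2} + \frac{9 \left(\frac{e^{t}}{2} + \frac{1}{2}\right) e^{2 t}}{2} + \frac{3 e^{3 t}}{4}
M^(3)(0) = \frac{27}{4}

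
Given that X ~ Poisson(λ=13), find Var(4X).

For X ~ Poisson(λ=13):
Var(X) = 13
Var(4X) = (4)² × Var(X) = 16 × 13 = 208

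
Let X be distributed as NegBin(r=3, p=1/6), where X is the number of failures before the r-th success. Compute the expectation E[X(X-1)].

E[X(X-1)] = E[X² - X] = E[X²] - E[X]
E[X] = 15
E[X²] = Var(X) + (E[X])² = 90 + (15)² = 315
E[X(X-1)] = 315 - 15 = 300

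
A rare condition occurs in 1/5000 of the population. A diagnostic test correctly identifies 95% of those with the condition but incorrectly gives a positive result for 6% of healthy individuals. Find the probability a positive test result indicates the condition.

Let D = the rare event, + = positive/flagged.
P(D) = 1/5000
P(+|D) = 95/100 = 19/20
P(+|D') = 6/100 = 3/50
P(+) = P(+|D)P(D) + P(+|D')P(D')
     = \frac{19}{20} × \frac{1}{5000} + \frac{3}{50} × \frac{4999}{5000}
     = \frac{30089}{500000}
P(D|+) = P(+|D)P(D)/P(+) = \frac{95}{30089}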